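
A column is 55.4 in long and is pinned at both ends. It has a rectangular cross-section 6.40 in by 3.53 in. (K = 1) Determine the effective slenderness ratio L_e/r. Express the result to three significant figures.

λ ≈ 54.4

Buckling occurs about the weak axis: I_min = h·b³/12 with b = 3.53 in (the shorter side).
I_min = 6.40×3.53³/12 = 23.46 in⁴
A = 22.59 in²;  r_min = √(I/A) = √(23.46/22.59) = 1.019 in
L_e = K·L = 1 × 55.4 = 55.40 in
λ = L_e / r_min = 55.400 / 1.019 = 54.4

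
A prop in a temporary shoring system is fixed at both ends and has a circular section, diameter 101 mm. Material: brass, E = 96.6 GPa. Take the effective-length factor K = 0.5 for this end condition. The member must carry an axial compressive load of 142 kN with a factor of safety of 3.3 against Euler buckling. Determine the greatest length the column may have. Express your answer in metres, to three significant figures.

L_max ≈ 6.45 m

I = πd⁴/64 = π×101⁴/64 = 5.108×10^6 mm⁴
I = 5.108×10^-6 m⁴
Required critical load P_cr = n·P = 3.3 × 142 = 468.6 kN = 4.686×10^5 N
From P_cr = π²EI/(K·L)²:  L = (1/K)·√(π²EI/P_cr) = (1/0.5)·√(π²×9.66×10^10×5.108×10^-6/4.686×10^5)
L = 6.45 m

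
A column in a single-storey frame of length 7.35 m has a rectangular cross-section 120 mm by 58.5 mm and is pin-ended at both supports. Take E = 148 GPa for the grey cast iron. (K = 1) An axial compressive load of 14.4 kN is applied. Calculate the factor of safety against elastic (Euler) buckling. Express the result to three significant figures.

Buckling occurs about the weak axis: I_min = h·b³/12 with b = 58.5 mm (the shorter side).
I_min = 120×58.5³/12 = 2.002×10^6 mm⁴
I = 2.002×10^6 mm⁴ = 2.002×10^-6 m⁴
Effective length L_e = K·L = 1 × 7.35 = 7.350 m
P_cr = π²EI / L_e² = π² × 148×10⁹ × 2.002×10^-6 / 7.350² = 5.413×10^4 N
Factor of safety n = P_cr / P = 54.132 / 14.4 = 3.76

n ≈ 3.76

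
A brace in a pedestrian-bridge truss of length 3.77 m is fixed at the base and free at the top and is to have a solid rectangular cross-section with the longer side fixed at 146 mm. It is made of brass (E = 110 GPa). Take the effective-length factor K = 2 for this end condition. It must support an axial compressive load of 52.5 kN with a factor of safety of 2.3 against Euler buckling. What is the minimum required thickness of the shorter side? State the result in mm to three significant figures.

Required P_cr = n·P = 2.3 × 52.5 = 120.7 kN
L_e = K·L = 2 × 3.77 = 7.540 m
Required I = P_cr·L_e²/(π²E) = 1.207×10^5 × 7.540² / (π² × 1.10×10^11) = 6.323×10^-6 m⁴
I_req = 6.323×10^6 mm⁴
Rectangle, weak axis: I_min = h·b³/12 with h = 146 mm fixed  ⇒  b = (12I/h)^(1/3) = 80.4 mm

b ≈ 80.4 mm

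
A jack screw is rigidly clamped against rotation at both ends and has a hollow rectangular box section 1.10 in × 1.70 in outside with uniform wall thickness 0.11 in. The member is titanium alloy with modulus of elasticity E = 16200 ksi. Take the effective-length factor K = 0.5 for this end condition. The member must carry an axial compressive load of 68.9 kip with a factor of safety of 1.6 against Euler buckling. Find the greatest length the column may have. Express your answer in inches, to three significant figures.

L_max ≈ 24.6 in

Inner dimensions: h_i = 1.70 − 2×0.11 = 1.480 in, b_i = 1.10 − 2×0.11 = 0.8800 in
Weak-axis I_min = (h_o·b_o³ − h_i·b_i³)/12 with b_o = 1.10, b_i = 0.8800 in (shorter outer/inner sides).
I_min = (1.70×1.10³ − 1.480×0.8800³)/12 = 0.1045 in⁴
Required critical load P_cr = n·P = 1.6 × 68.9 = 110.2 kip = 1.102×10^5 lb
From P_cr = π²EI/(K·L)²:  L = (1/K)·√(π²EI/P_cr) = (1/0.5)·√(π²×1.62×10^7×0.1045/1.102×10^5)
L = 24.6 in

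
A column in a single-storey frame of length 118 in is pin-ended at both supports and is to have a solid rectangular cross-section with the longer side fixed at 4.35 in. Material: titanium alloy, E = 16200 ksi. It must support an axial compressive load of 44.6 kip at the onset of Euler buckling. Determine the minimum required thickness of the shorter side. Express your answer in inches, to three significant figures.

b ≈ 2.20 in

L_e = K·L = 1 × 118 = 118.0 in
Required I = P_cr·L_e²/(π²E) = 4.460×10^4 × 118.0² / (π² × 1.62×10^7) = 3.884 in⁴
Rectangle, weak axis: I_min = h·b³/12 with h = 4.35 in fixed  ⇒  b = (12I/h)^(1/3) = 2.20 in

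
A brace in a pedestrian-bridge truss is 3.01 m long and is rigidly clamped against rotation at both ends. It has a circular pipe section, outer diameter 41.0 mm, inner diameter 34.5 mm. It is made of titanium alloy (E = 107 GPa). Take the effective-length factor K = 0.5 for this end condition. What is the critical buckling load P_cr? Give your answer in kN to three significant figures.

d_o = 41.0 mm, d_i = 34.5 mm
I = π(d_o⁴ − d_i⁴)/64 = π(41.0⁴ − 34.50⁴)/64 = 6.917×10^4 mm⁴
I = 6.917×10^4 mm⁴ = 6.917×10^-8 m⁴
Effective length L_e = K·L = 0.5 × 3.01 = 1.505 m
P_cr = π²EI / L_e² = π² × 107×10⁹ × 6.917×10^-8 / 1.505² = 3.225×10^4 N

P_cr ≈ 32.2 kN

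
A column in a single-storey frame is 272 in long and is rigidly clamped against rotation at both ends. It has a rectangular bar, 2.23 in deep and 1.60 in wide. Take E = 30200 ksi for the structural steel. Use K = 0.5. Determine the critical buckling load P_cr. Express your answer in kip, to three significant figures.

Buckling occurs about the weak axis: I_min = h·b³/12 with b = 1.60 in (the shorter side).
I_min = 2.23×1.60³/12 = 0.7612 in⁴
Effective length L_e = K·L = 0.5 × 272 = 136.0 in
P_cr = π²EI / L_e² = π² × 30200×10³ × 0.7612 / 136.0² = 1.227×10^4 lb

P_cr ≈ 12.3 kip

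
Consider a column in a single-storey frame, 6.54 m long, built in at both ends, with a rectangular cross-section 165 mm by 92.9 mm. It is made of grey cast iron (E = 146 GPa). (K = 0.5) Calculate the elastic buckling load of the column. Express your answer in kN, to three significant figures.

P_cr ≈ 1490 kN

Buckling occurs about the weak axis: I_min = h·b³/12 with b = 92.9 mm (the shorter side).
I_min = 165×92.9³/12 = 1.102×10^7 mm⁴
I = 1.102×10^7 mm⁴ = 1.102×10^-5 m⁴
Effective length L_e = K·L = 0.5 × 6.54 = 3.270 m
P_cr = π²EI / L_e² = π² × 146×10⁹ × 1.102×10^-5 / 3.270² = 1.486×10^6 N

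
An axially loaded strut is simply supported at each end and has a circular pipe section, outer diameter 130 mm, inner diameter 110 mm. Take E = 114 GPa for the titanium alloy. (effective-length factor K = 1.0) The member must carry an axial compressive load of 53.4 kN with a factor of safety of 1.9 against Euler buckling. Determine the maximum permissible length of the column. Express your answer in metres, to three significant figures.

L_max ≈ 8.70 m

d_o = 130 mm, d_i = 110 mm
I = π(d_o⁴ − d_i⁴)/64 = π(130⁴ − 110.0⁴)/64 = 6.833×10^6 mm⁴
I = 6.833×10^-6 m⁴
Required critical load P_cr = n·P = 1.9 × 53.4 = 101.5 kN = 1.015×10^5 N
From P_cr = π²EI/(K·L)²:  L = (1/K)·√(π²EI/P_cr) = (1/1)·√(π²×1.14×10^11×6.833×10^-6/1.015×10^5)
L = 8.70 m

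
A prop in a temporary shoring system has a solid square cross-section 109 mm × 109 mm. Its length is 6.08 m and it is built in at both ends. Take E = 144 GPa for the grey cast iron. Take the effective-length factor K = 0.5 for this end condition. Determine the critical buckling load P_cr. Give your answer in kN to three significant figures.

I = a⁴/12 = 109⁴/12 = 1.176×10^7 mm⁴
I = 1.176×10^7 mm⁴ = 1.176×10^-5 m⁴
Effective length L_e = K·L = 0.5 × 6.08 = 3.040 m
P_cr = π²EI / L_e² = π² × 144×10⁹ × 1.176×10^-5 / 3.040² = 1.809×10^6 N

P_cr ≈ 1810 kN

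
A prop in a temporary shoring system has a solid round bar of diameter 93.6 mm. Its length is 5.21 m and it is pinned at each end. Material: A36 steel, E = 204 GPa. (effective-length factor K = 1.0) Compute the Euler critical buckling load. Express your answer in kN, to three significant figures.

I = πd⁴/64 = π×93.6⁴/64 = 3.768×10^6 mm⁴
I = 3.768×10^6 mm⁴ = 3.768×10^-6 m⁴
Effective length L_e = K·L = 1 × 5.21 = 5.210 m
P_cr = π²EI / L_e² = π² × 204×10⁹ × 3.768×10^-6 / 5.210² = 2.795×10^5 N

P_cr ≈ 279 kN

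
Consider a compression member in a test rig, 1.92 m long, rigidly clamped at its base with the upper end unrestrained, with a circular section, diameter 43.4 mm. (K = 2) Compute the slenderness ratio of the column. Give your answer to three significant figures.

λ ≈ 354

For a solid circle r = d/4 = 43.4/4 = 10.85 mm
L_e = K·L = 2 × 1.92 m = 3.840 m = 3840.0 mm
λ = L_e / r_min = 3840.0 / 10.85 = 354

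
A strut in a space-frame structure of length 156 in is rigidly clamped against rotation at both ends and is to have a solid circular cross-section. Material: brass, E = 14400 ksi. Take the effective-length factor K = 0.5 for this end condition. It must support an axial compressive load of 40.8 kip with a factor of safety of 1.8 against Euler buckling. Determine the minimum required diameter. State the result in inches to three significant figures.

Required P_cr = n·P = 1.8 × 40.8 = 73.44 kip
L_e = K·L = 0.5 × 156 = 78.00 in
Required I = P_cr·L_e²/(π²E) = 7.344×10^4 × 78.00² / (π² × 1.44×10^7) = 3.144 in⁴
Solid circle: I = πd⁴/64  ⇒  d = (64I/π)^(1/4) = (64×3.144/π)^(1/4) = 2.83 in

d ≈ 2.83 in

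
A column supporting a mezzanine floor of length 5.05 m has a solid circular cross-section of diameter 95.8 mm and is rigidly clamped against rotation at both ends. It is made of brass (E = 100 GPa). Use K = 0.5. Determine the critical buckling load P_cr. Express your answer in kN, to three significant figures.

P_cr ≈ 640 kN

I = πd⁴/64 = π×95.8⁴/64 = 4.135×10^6 mm⁴
I = 4.135×10^6 mm⁴ = 4.135×10^-6 m⁴
Effective length L_e = K·L = 0.5 × 5.05 = 2.525 m
P_cr = π²EI / L_e² = π² × 100×10⁹ × 4.135×10^-6 / 2.525² = 6.400×10^5 N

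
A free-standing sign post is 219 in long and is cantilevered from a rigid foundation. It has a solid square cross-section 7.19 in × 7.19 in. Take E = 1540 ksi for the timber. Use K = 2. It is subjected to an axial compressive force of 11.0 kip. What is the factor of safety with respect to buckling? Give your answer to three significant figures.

I = a⁴/12 = 7.19⁴/12 = 222.7 in⁴
Effective length L_e = K·L = 2 × 219 = 438.0 in
P_cr = π²EI / L_e² = π² × 1540×10³ × 222.7 / 438.0² = 1.764×10^4 lb
Factor of safety n = P_cr / P = 17.644 / 11.0 = 1.60

n ≈ 1.60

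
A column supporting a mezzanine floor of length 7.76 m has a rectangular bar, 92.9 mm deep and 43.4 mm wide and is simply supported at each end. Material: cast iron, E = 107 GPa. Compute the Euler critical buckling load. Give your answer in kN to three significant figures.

P_cr ≈ 11.1 kN

Buckling occurs about the weak axis: I_min = h·b³/12 with b = 43.4 mm (the shorter side).
I_min = 92.9×43.4³/12 = 6.329×10^5 mm⁴
I = 6.329×10^5 mm⁴ = 6.329×10^-7 m⁴
Effective length L_e = K·L = 1 × 7.76 = 7.760 m
P_cr = π²EI / L_e² = π² × 107×10⁹ × 6.329×10^-7 / 7.760² = 1.110×10^4 N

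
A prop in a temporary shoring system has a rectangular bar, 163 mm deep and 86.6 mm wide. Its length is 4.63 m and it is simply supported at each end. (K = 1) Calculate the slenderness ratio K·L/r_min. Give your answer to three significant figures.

λ ≈ 185

For a rectangle r_min = b/√12 = 86.6/√12 = 25.00 mm
L_e = K·L = 1 × 4.63 m = 4.630 m = 4630.0 mm
λ = L_e / r_min = 4630.0 / 25.00 = 185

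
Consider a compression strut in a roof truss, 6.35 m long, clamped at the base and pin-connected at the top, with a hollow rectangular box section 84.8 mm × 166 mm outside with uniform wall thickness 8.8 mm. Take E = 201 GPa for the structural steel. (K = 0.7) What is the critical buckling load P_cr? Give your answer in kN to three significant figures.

Inner dimensions: h_i = 166 − 2×8.8 = 148.4 mm, b_i = 84.8 − 2×8.8 = 67.20 mm
Weak-axis I_min = (h_o·b_o³ − h_i·b_i³)/12 with b_o = 84.8, b_i = 67.20 mm (shorter outer/inner sides).
I_min = (166×84.8³ − 148.4×67.20³)/12 = 4.683×10^6 mm⁴
I = 4.683×10^6 mm⁴ = 4.683×10^-6 m⁴
Effective length L_e = K·L = 0.7 × 6.35 = 4.445 m
P_cr = π²EI / L_e² = π² × 201×10⁹ × 4.683×10^-6 / 4.445² = 4.702×10^5 N

P_cr ≈ 470 kN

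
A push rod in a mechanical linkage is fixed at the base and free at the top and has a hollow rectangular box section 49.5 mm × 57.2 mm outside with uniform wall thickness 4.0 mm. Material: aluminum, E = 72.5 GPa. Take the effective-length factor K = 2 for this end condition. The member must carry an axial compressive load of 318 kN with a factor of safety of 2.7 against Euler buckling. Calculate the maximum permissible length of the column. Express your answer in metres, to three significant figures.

L_max ≈ 0.244 m

Inner dimensions: h_i = 57.2 − 2×4.0 = 49.20 mm, b_i = 49.5 − 2×4.0 = 41.50 mm
Weak-axis I_min = (h_o·b_o³ − h_i·b_i³)/12 with b_o = 49.5, b_i = 41.50 mm (shorter outer/inner sides).
I_min = (57.2×49.5³ − 49.20×41.50³)/12 = 2.851×10^5 mm⁴
I = 2.851×10^-7 m⁴
Required critical load P_cr = n·P = 2.7 × 318 = 858.6 kN = 8.586×10^5 N
From P_cr = π²EI/(K·L)²:  L = (1/K)·√(π²EI/P_cr) = (1/2)·√(π²×7.25×10^10×2.851×10^-7/8.586×10^5)
L = 0.244 m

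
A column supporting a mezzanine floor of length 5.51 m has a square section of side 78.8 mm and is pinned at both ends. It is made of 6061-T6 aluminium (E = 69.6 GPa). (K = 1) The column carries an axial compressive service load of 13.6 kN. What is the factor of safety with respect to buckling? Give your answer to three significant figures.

n ≈ 5.35

I = a⁴/12 = 78.8⁴/12 = 3.213×10^6 mm⁴
I = 3.213×10^6 mm⁴ = 3.213×10^-6 m⁴
Effective length L_e = K·L = 1 × 5.51 = 5.510 m
P_cr = π²EI / L_e² = π² × 69.6×10⁹ × 3.213×10^-6 / 5.510² = 7.270×10^4 N
Factor of safety n = P_cr / P = 72.699 / 13.6 = 5.35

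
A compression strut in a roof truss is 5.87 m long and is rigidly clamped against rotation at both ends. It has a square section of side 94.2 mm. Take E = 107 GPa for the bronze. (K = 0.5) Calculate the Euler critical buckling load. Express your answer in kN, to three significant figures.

P_cr ≈ 804 kN

I = a⁴/12 = 94.2⁴/12 = 6.562×10^6 mm⁴
I = 6.562×10^6 mm⁴ = 6.562×10^-6 m⁴
Effective length L_e = K·L = 0.5 × 5.87 = 2.935 m
P_cr = π²EI / L_e² = π² × 107×10⁹ × 6.562×10^-6 / 2.935² = 8.044×10^5 N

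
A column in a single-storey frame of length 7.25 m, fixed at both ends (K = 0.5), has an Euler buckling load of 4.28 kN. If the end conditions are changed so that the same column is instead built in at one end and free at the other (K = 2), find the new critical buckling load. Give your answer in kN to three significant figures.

P_cr ∝ 1/K², so P_cr,new = P_cr,old × (K_old/K_new)² = 4.28 × (0.5/2)²
= 4.28 × 0.06250 = 0.268 kN

P_cr ≈ 0.268 kN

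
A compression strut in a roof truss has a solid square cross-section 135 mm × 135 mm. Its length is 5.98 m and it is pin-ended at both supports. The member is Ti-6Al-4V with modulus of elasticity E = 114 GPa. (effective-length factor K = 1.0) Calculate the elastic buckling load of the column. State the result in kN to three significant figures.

P_cr ≈ 871 kN

I = a⁴/12 = 135⁴/12 = 2.768×10^7 mm⁴
I = 2.768×10^7 mm⁴ = 2.768×10^-5 m⁴
Effective length L_e = K·L = 1 × 5.98 = 5.980 m
P_cr = π²EI / L_e² = π² × 114×10⁹ × 2.768×10^-5 / 5.980² = 8.709×10^5 N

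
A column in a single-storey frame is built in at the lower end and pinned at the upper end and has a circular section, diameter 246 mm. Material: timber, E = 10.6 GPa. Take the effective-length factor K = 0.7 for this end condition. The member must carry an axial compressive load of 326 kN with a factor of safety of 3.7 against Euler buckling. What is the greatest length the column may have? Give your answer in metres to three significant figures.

I = πd⁴/64 = π×246⁴/64 = 1.798×10^8 mm⁴
I = 1.798×10^-4 m⁴
Required critical load P_cr = n·P = 3.7 × 326 = 1206 kN = 1.206×10^6 N
From P_cr = π²EI/(K·L)²:  L = (1/K)·√(π²EI/P_cr) = (1/0.7)·√(π²×1.06×10^10×1.798×10^-4/1.206×10^6)
L = 5.64 m

L_max ≈ 5.64 m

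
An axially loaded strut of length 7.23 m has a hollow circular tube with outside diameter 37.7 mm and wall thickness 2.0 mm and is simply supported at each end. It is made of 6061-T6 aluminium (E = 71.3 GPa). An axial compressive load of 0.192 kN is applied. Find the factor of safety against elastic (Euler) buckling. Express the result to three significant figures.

n ≈ 2.51

Inner diameter d_i = 37.7 − 2×2.0 = 33.70 mm
I = π(d_o⁴ − d_i⁴)/64 = π(37.7⁴ − 33.70⁴)/64 = 3.585×10^4 mm⁴
I = 3.585×10^4 mm⁴ = 3.585×10^-8 m⁴
Effective length L_e = K·L = 1 × 7.23 = 7.230 m
P_cr = π²EI / L_e² = π² × 71.3×10⁹ × 3.585×10^-8 / 7.230² = 482.6 N
Factor of safety n = P_cr / P = 0.48258 / 0.192 = 2.51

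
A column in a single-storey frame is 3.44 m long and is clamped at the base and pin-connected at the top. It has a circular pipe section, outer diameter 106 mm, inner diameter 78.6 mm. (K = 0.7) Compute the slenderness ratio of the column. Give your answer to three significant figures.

λ ≈ 73.0

d_o = 106 mm, d_i = 78.6 mm
I = π(d_o⁴ − d_i⁴)/64 = π(106⁴ − 78.60⁴)/64 = 4.324×10^6 mm⁴
A = 3.973×10^3 mm²;  r_min = √(I/A) = √(4.324×10^6/3.973×10^3) = 32.99 mm
L_e = K·L = 0.7 × 3.44 m = 2.408 m = 2408.0 mm
λ = L_e / r_min = 2408.0 / 32.99 = 73.0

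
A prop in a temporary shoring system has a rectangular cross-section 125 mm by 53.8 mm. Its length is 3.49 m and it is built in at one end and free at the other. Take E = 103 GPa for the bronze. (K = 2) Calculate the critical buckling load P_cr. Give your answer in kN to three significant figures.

Buckling occurs about the weak axis: I_min = h·b³/12 with b = 53.8 mm (the shorter side).
I_min = 125×53.8³/12 = 1.622×10^6 mm⁴
I = 1.622×10^6 mm⁴ = 1.622×10^-6 m⁴
Effective length L_e = K·L = 2 × 3.49 = 6.980 m
P_cr = π²EI / L_e² = π² × 103×10⁹ × 1.622×10^-6 / 6.980² = 3.385×10^4 N

P_cr ≈ 33.8 kN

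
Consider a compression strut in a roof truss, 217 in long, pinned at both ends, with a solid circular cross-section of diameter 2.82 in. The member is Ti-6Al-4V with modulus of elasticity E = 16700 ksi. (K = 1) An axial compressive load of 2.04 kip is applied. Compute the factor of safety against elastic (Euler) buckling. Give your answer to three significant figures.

n ≈ 5.33

I = πd⁴/64 = π×2.82⁴/64 = 3.104 in⁴
Effective length L_e = K·L = 1 × 217 = 217.0 in
P_cr = π²EI / L_e² = π² × 16700×10³ × 3.104 / 217.0² = 1.087×10^4 lb
Factor of safety n = P_cr / P = 10.866 / 2.04 = 5.33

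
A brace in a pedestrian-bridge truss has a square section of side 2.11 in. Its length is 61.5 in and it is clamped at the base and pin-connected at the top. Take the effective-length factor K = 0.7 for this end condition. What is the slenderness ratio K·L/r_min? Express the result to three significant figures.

For a square r = a/√12 = 2.11/√12 = 0.6091 in
L_e = K·L = 0.7 × 61.5 = 43.05 in
λ = L_e / r_min = 43.050 / 0.6091 = 70.7

λ ≈ 70.7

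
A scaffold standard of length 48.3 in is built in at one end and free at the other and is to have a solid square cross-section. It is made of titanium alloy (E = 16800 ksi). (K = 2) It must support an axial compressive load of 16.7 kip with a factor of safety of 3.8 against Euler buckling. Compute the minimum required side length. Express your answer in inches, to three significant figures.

Required P_cr = n·P = 3.8 × 16.7 = 63.46 kip
L_e = K·L = 2 × 48.3 = 96.60 in
Required I = P_cr·L_e²/(π²E) = 6.346×10^4 × 96.60² / (π² × 1.68×10^7) = 3.571 in⁴
Solid square: I = a⁴/12  ⇒  a = (12I)^(1/4) = (12×3.571)^(1/4) = 2.56 in

a ≈ 2.56 in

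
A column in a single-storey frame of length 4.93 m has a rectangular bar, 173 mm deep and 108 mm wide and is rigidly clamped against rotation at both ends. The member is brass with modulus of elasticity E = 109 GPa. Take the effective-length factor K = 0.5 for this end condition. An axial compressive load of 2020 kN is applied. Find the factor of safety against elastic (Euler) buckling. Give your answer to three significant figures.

Buckling occurs about the weak axis: I_min = h·b³/12 with b = 108 mm (the shorter side).
I_min = 173×108³/12 = 1.816×10^7 mm⁴
I = 1.816×10^7 mm⁴ = 1.816×10^-5 m⁴
Effective length L_e = K·L = 0.5 × 4.93 = 2.465 m
P_cr = π²EI / L_e² = π² × 109×10⁹ × 1.816×10^-5 / 2.465² = 3.215×10^6 N
Factor of safety n = P_cr / P = 3215.4 / 2020 = 1.59

n ≈ 1.59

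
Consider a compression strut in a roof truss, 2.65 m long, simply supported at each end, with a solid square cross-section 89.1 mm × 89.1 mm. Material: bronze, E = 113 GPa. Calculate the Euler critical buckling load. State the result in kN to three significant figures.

I = a⁴/12 = 89.1⁴/12 = 5.252×10^6 mm⁴
I = 5.252×10^6 mm⁴ = 5.252×10^-6 m⁴
Effective length L_e = K·L = 1 × 2.65 = 2.650 m
P_cr = π²EI / L_e² = π² × 113×10⁹ × 5.252×10^-6 / 2.650² = 8.341×10^5 N

P_cr ≈ 834 kN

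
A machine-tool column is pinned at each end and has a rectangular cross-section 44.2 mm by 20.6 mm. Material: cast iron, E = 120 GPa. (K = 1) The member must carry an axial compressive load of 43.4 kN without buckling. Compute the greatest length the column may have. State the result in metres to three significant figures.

L_max ≈ 0.937 m

Buckling occurs about the weak axis: I_min = h·b³/12 with b = 20.6 mm (the shorter side).
I_min = 44.2×20.6³/12 = 3.220×10^4 mm⁴
I = 3.220×10^-8 m⁴
At the buckling limit P_cr = P = 4.340×10^4 N
From P_cr = π²EI/(K·L)²:  L = (1/K)·√(π²EI/P_cr) = (1/1)·√(π²×1.20×10^11×3.220×10^-8/4.340×10^4)
L = 0.937 m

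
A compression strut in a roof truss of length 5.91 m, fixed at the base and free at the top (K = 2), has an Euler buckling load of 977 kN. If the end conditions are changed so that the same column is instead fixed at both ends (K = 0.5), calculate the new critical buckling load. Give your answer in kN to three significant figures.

P_cr ∝ 1/K², so P_cr,new = P_cr,old × (K_old/K_new)² = 977 × (2/0.5)²
= 977 × 16.00 = 15600 kN

P_cr ≈ 15600 kN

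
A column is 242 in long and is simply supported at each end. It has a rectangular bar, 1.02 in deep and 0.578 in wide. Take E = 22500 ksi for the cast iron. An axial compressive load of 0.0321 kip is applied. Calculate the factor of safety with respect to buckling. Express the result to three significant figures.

Buckling occurs about the weak axis: I_min = h·b³/12 with b = 0.578 in (the shorter side).
I_min = 1.02×0.578³/12 = 1.641×10^-2 in⁴
Effective length L_e = K·L = 1 × 242 = 242.0 in
P_cr = π²EI / L_e² = π² × 22500×10³ × 1.641×10^-2 / 242.0² = 62.24 lb
Factor of safety n = P_cr / P = 0.062238 / 0.0321 = 1.94

n ≈ 1.94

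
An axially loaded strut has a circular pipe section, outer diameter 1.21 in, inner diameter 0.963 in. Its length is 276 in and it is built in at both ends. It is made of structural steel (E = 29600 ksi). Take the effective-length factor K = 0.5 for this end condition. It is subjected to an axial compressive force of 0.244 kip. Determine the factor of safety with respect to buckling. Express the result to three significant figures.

d_o = 1.21 in, d_i = 0.963 in
I = π(d_o⁴ − d_i⁴)/64 = π(1.21⁴ − 0.9630⁴)/64 = 6.301×10^-2 in⁴
Effective length L_e = K·L = 0.5 × 276 = 138.0 in
P_cr = π²EI / L_e² = π² × 29600×10³ × 6.301×10^-2 / 138.0² = 966.6 lb
Factor of safety n = P_cr / P = 0.96655 / 0.244 = 3.96

n ≈ 3.96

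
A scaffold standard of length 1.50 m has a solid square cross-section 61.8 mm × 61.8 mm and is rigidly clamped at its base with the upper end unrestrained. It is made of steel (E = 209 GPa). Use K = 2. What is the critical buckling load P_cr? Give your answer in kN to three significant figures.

P_cr ≈ 279 kN

I = a⁴/12 = 61.8⁴/12 = 1.216×10^6 mm⁴
I = 1.216×10^6 mm⁴ = 1.216×10^-6 m⁴
Effective length L_e = K·L = 2 × 1.50 = 3.000 m
P_cr = π²EI / L_e² = π² × 209×10⁹ × 1.216×10^-6 / 3.000² = 2.786×10^5 N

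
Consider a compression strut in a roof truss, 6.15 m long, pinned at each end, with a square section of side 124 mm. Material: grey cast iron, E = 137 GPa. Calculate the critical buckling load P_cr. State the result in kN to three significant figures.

P_cr ≈ 704 kN

I = a⁴/12 = 124⁴/12 = 1.970×10^7 mm⁴
I = 1.970×10^7 mm⁴ = 1.970×10^-5 m⁴
Effective length L_e = K·L = 1 × 6.15 = 6.150 m
P_cr = π²EI / L_e² = π² × 137×10⁹ × 1.970×10^-5 / 6.150² = 7.043×10^5 N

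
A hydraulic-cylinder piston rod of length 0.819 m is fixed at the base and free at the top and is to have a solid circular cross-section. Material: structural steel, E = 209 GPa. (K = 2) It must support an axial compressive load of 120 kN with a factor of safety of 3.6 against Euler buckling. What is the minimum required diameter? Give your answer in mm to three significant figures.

d ≈ 58.2 mm

Required P_cr = n·P = 3.6 × 120 = 432.0 kN
L_e = K·L = 2 × 0.819 = 1.638 m
Required I = P_cr·L_e²/(π²E) = 4.320×10^5 × 1.638² / (π² × 2.09×10^11) = 5.619×10^-7 m⁴
I_req = 5.619×10^5 mm⁴
Solid circle: I = πd⁴/64  ⇒  d = (64I/π)^(1/4) = (64×5.619×10^5/π)^(1/4) = 58.2 mm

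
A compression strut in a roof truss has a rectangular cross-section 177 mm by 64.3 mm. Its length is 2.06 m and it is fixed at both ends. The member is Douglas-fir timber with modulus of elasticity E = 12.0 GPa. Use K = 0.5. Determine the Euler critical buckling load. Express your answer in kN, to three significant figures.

P_cr ≈ 438 kN

Buckling occurs about the weak axis: I_min = h·b³/12 with b = 64.3 mm (the shorter side).
I_min = 177×64.3³/12 = 3.921×10^6 mm⁴
I = 3.921×10^6 mm⁴ = 3.921×10^-6 m⁴
Effective length L_e = K·L = 0.5 × 2.06 = 1.030 m
P_cr = π²EI / L_e² = π² × 12.0×10⁹ × 3.921×10^-6 / 1.030² = 4.378×10^5 N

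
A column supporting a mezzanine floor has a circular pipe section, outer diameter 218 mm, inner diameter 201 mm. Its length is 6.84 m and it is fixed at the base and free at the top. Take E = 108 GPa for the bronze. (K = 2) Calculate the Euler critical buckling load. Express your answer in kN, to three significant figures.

d_o = 218 mm, d_i = 201 mm
I = π(d_o⁴ − d_i⁴)/64 = π(218⁴ − 201.0⁴)/64 = 3.074×10^7 mm⁴
I = 3.074×10^7 mm⁴ = 3.074×10^-5 m⁴
Effective length L_e = K·L = 2 × 6.84 = 13.68 m
P_cr = π²EI / L_e² = π² × 108×10⁹ × 3.074×10^-5 / 13.68² = 1.751×10^5 N

P_cr ≈ 175 kN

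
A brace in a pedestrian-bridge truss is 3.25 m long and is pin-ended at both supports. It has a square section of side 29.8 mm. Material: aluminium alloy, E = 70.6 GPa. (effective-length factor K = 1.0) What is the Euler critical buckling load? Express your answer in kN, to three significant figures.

P_cr ≈ 4.34 kN

I = a⁴/12 = 29.8⁴/12 = 6.572×10^4 mm⁴
I = 6.572×10^4 mm⁴ = 6.572×10^-8 m⁴
Effective length L_e = K·L = 1 × 3.25 = 3.250 m
P_cr = π²EI / L_e² = π² × 70.6×10⁹ × 6.572×10^-8 / 3.250² = 4.335×10^3 N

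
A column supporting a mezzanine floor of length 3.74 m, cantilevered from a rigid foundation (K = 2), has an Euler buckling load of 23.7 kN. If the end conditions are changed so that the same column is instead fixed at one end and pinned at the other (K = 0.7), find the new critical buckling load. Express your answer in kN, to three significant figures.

P_cr ∝ 1/K², so P_cr,new = P_cr,old × (K_old/K_new)² = 23.7 × (2/0.7)²
= 23.7 × 8.163 = 193 kN

P_cr ≈ 193 kN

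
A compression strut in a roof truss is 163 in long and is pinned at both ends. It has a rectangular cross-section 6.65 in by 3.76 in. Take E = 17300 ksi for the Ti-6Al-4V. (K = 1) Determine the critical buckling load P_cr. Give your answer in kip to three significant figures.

P_cr ≈ 189 kip

Buckling occurs about the weak axis: I_min = h·b³/12 with b = 3.76 in (the shorter side).
I_min = 6.65×3.76³/12 = 29.46 in⁴
Effective length L_e = K·L = 1 × 163 = 163.0 in
P_cr = π²EI / L_e² = π² × 17300×10³ × 29.46 / 163.0² = 1.893×10^5 lb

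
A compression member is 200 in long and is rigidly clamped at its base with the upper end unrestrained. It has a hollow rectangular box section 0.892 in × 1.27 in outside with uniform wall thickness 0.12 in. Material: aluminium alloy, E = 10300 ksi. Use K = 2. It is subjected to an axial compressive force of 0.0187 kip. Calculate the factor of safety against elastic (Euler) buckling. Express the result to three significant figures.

n ≈ 1.74

Inner dimensions: h_i = 1.27 − 2×0.12 = 1.030 in, b_i = 0.892 − 2×0.12 = 0.6520 in
Weak-axis I_min = (h_o·b_o³ − h_i·b_i³)/12 with b_o = 0.892, b_i = 0.6520 in (shorter outer/inner sides).
I_min = (1.27×0.892³ − 1.030×0.6520³)/12 = 5.132×10^-2 in⁴
Effective length L_e = K·L = 2 × 200 = 400.0 in
P_cr = π²EI / L_e² = π² × 10300×10³ × 5.132×10^-2 / 400.0² = 32.61 lb
Factor of safety n = P_cr / P = 0.032608 / 0.0187 = 1.74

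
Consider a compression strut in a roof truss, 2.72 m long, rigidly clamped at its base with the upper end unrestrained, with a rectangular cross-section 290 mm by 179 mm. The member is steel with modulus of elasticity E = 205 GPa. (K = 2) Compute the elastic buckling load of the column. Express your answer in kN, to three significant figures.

Buckling occurs about the weak axis: I_min = h·b³/12 with b = 179 mm (the shorter side).
I_min = 290×179³/12 = 1.386×10^8 mm⁴
I = 1.386×10^8 mm⁴ = 1.386×10^-4 m⁴
Effective length L_e = K·L = 2 × 2.72 = 5.440 m
P_cr = π²EI / L_e² = π² × 205×10⁹ × 1.386×10^-4 / 5.440² = 9.476×10^6 N

P_cr ≈ 9480 kN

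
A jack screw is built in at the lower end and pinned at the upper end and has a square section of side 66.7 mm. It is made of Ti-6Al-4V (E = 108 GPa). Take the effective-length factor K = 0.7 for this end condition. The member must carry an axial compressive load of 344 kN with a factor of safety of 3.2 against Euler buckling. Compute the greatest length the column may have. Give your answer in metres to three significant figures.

I = a⁴/12 = 66.7⁴/12 = 1.649×10^6 mm⁴
I = 1.649×10^-6 m⁴
Required critical load P_cr = n·P = 3.2 × 344 = 1101 kN = 1.101×10^6 N
From P_cr = π²EI/(K·L)²:  L = (1/K)·√(π²EI/P_cr) = (1/0.7)·√(π²×1.08×10^11×1.649×10^-6/1.101×10^6)
L = 1.81 m

L_max ≈ 1.81 m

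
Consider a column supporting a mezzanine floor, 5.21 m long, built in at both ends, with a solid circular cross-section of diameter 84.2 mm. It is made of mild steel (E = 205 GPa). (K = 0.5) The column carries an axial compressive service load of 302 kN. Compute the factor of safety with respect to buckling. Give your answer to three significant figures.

n ≈ 2.44

I = πd⁴/64 = π×84.2⁴/64 = 2.467×10^6 mm⁴
I = 2.467×10^6 mm⁴ = 2.467×10^-6 m⁴
Effective length L_e = K·L = 0.5 × 5.21 = 2.605 m
P_cr = π²EI / L_e² = π² × 205×10⁹ × 2.467×10^-6 / 2.605² = 7.356×10^5 N
Factor of safety n = P_cr / P = 735.62 / 302 = 2.44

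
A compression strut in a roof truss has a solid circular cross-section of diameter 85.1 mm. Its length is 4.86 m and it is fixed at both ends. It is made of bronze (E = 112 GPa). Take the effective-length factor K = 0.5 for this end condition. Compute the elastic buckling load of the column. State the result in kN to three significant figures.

P_cr ≈ 482 kN

I = πd⁴/64 = π×85.1⁴/64 = 2.574×10^6 mm⁴
I = 2.574×10^6 mm⁴ = 2.574×10^-6 m⁴
Effective length L_e = K·L = 0.5 × 4.86 = 2.430 m
P_cr = π²EI / L_e² = π² × 112×10⁹ × 2.574×10^-6 / 2.430² = 4.819×10^5 N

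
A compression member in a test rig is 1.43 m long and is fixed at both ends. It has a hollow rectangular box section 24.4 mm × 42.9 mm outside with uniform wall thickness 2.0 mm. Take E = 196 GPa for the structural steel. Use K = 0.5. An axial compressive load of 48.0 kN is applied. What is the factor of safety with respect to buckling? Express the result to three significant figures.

n ≈ 1.92

Inner dimensions: h_i = 42.9 − 2×2.0 = 38.90 mm, b_i = 24.4 − 2×2.0 = 20.40 mm
Weak-axis I_min = (h_o·b_o³ − h_i·b_i³)/12 with b_o = 24.4, b_i = 20.40 mm (shorter outer/inner sides).
I_min = (42.9×24.4³ − 38.90×20.40³)/12 = 2.441×10^4 mm⁴
I = 2.441×10^4 mm⁴ = 2.441×10^-8 m⁴
Effective length L_e = K·L = 0.5 × 1.43 = 0.7150 m
P_cr = π²EI / L_e² = π² × 196×10⁹ × 2.441×10^-8 / 0.7150² = 9.238×10^4 N
Factor of safety n = P_cr / P = 92.376 / 48.0 = 1.92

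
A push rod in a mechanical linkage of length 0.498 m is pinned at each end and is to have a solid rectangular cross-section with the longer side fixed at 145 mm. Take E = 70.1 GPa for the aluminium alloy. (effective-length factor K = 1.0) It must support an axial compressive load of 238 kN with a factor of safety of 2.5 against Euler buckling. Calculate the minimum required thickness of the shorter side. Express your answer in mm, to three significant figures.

b ≈ 26.0 mm

Required P_cr = n·P = 2.5 × 238 = 595.0 kN
L_e = K·L = 1 × 0.498 = 0.4980 m
Required I = P_cr·L_e²/(π²E) = 5.950×10^5 × 0.4980² / (π² × 7.01×10^10) = 2.133×10^-7 m⁴
I_req = 2.133×10^5 mm⁴
Rectangle, weak axis: I_min = h·b³/12 with h = 145 mm fixed  ⇒  b = (12I/h)^(1/3) = 26.0 mm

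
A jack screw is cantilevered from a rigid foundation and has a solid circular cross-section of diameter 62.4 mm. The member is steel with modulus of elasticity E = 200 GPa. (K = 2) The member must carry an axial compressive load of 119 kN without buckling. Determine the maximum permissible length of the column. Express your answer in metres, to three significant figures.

I = πd⁴/64 = π×62.4⁴/64 = 7.442×10^5 mm⁴
I = 7.442×10^-7 m⁴
At the buckling limit P_cr = P = 1.190×10^5 N
From P_cr = π²EI/(K·L)²:  L = (1/K)·√(π²EI/P_cr) = (1/2)·√(π²×2.00×10^11×7.442×10^-7/1.190×10^5)
L = 1.76 m

L_max ≈ 1.76 m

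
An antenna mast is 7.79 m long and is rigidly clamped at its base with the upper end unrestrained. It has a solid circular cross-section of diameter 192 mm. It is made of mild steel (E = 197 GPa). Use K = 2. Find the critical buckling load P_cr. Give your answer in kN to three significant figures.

I = πd⁴/64 = π×192⁴/64 = 6.671×10^7 mm⁴
I = 6.671×10^7 mm⁴ = 6.671×10^-5 m⁴
Effective length L_e = K·L = 2 × 7.79 = 15.58 m
P_cr = π²EI / L_e² = π² × 197×10⁹ × 6.671×10^-5 / 15.58² = 5.343×10^5 N

P_cr ≈ 534 kN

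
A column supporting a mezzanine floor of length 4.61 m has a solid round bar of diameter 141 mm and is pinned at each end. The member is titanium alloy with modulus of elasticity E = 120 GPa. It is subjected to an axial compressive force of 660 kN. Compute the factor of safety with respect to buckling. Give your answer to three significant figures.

n ≈ 1.64

I = πd⁴/64 = π×141⁴/64 = 1.940×10^7 mm⁴
I = 1.940×10^7 mm⁴ = 1.940×10^-5 m⁴
Effective length L_e = K·L = 1 × 4.61 = 4.610 m
P_cr = π²EI / L_e² = π² × 120×10⁹ × 1.940×10^-5 / 4.610² = 1.081×10^6 N
Factor of safety n = P_cr / P = 1081.2 / 660 = 1.64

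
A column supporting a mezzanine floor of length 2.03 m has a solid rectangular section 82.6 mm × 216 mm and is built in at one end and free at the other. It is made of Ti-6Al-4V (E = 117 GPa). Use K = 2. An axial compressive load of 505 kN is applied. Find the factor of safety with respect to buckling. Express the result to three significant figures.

n ≈ 1.41

Buckling occurs about the weak axis: I_min = h·b³/12 with b = 82.6 mm (the shorter side).
I_min = 216×82.6³/12 = 1.014×10^7 mm⁴
I = 1.014×10^7 mm⁴ = 1.014×10^-5 m⁴
Effective length L_e = K·L = 2 × 2.03 = 4.060 m
P_cr = π²EI / L_e² = π² × 117×10⁹ × 1.014×10^-5 / 4.060² = 7.106×10^5 N
Factor of safety n = P_cr / P = 710.63 / 505 = 1.41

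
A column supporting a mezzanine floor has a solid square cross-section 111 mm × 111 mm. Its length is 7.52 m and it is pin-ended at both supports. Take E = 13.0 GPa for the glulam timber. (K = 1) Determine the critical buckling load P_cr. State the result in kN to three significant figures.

P_cr ≈ 28.7 kN

I = a⁴/12 = 111⁴/12 = 1.265×10^7 mm⁴
I = 1.265×10^7 mm⁴ = 1.265×10^-5 m⁴
Effective length L_e = K·L = 1 × 7.52 = 7.520 m
P_cr = π²EI / L_e² = π² × 13.0×10⁹ × 1.265×10^-5 / 7.520² = 2.870×10^4 N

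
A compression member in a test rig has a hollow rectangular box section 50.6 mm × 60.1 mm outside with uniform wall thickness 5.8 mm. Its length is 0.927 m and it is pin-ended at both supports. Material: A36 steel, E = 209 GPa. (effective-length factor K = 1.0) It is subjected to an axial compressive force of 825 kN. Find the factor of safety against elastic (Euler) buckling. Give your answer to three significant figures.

Inner dimensions: h_i = 60.1 − 2×5.8 = 48.50 mm, b_i = 50.6 − 2×5.8 = 39.00 mm
Weak-axis I_min = (h_o·b_o³ − h_i·b_i³)/12 with b_o = 50.6, b_i = 39.00 mm (shorter outer/inner sides).
I_min = (60.1×50.6³ − 48.50×39.00³)/12 = 4.091×10^5 mm⁴
I = 4.091×10^5 mm⁴ = 4.091×10^-7 m⁴
Effective length L_e = K·L = 1 × 0.927 = 0.9270 m
P_cr = π²EI / L_e² = π² × 209×10⁹ × 4.091×10^-7 / 0.9270² = 9.820×10^5 N
Factor of safety n = P_cr / P = 982.02 / 825 = 1.19

n ≈ 1.19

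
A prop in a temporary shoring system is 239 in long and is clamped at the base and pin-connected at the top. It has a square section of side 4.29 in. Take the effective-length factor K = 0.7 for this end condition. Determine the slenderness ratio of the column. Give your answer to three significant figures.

λ ≈ 135

For a square r = a/√12 = 4.29/√12 = 1.238 in
L_e = K·L = 0.7 × 239 = 167.3 in
λ = L_e / r_min = 167.30 / 1.238 = 135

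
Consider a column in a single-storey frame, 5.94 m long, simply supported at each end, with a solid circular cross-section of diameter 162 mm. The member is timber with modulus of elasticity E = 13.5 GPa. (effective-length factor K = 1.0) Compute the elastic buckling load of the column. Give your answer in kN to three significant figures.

I = πd⁴/64 = π×162⁴/64 = 3.381×10^7 mm⁴
I = 3.381×10^7 mm⁴ = 3.381×10^-5 m⁴
Effective length L_e = K·L = 1 × 5.94 = 5.940 m
P_cr = π²EI / L_e² = π² × 13.5×10⁹ × 3.381×10^-5 / 5.940² = 1.277×10^5 N

P_cr ≈ 128 kN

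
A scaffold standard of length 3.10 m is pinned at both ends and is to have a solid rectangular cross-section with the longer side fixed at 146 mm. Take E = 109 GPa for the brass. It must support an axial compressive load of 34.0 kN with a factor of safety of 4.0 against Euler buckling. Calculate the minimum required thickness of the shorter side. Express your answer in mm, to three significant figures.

b ≈ 46.4 mm

Required P_cr = n·P = 4.0 × 34.0 = 136.0 kN
L_e = K·L = 1 × 3.10 = 3.100 m
Required I = P_cr·L_e²/(π²E) = 1.360×10^5 × 3.100² / (π² × 1.09×10^11) = 1.215×10^-6 m⁴
I_req = 1.215×10^6 mm⁴
Rectangle, weak axis: I_min = h·b³/12 with h = 146 mm fixed  ⇒  b = (12I/h)^(1/3) = 46.4 mm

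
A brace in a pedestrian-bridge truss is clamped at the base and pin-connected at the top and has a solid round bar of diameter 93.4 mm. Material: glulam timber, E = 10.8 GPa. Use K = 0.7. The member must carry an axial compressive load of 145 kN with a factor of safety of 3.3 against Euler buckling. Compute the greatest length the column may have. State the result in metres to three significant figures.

I = πd⁴/64 = π×93.4⁴/64 = 3.736×10^6 mm⁴
I = 3.736×10^-6 m⁴
Required critical load P_cr = n·P = 3.3 × 145 = 478.5 kN = 4.785×10^5 N
From P_cr = π²EI/(K·L)²:  L = (1/K)·√(π²EI/P_cr) = (1/0.7)·√(π²×1.08×10^10×3.736×10^-6/4.785×10^5)
L = 1.30 m

L_max ≈ 1.30 m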